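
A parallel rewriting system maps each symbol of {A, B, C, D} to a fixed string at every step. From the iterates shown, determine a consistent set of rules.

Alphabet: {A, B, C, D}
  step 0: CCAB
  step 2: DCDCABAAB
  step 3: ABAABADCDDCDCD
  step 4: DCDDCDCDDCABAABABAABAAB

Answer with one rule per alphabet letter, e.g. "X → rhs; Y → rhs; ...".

  step 3 ⇒ step 4: ABAABADCDDCDCD ⇒ DC·D·DC·DC·D·DC·AB·A·AB·AB·A·AB·A·AB
    A ↦ DC
    B ↦ D
    C ↦ A
    D ↦ AB

A->DC, B->D, C->A, D->AB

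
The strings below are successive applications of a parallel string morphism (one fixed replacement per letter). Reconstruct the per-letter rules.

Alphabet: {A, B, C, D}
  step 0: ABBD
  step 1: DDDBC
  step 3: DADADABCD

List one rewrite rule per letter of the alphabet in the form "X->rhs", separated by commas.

A->D, B->D, C->A, D->BC

  step 0 ⇒ step 1: ABBD ⇒ D·D·D·BC
    A ↦ D
    B ↦ D
    D ↦ BC
    C ↦ A  (constrained at step 1)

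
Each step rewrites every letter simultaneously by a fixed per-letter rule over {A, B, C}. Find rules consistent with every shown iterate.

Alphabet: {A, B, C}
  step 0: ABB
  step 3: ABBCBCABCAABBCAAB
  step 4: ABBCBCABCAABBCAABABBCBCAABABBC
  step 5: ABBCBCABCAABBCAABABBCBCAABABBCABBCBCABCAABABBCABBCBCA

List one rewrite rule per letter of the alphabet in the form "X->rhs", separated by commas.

  step 4 ⇒ step 5: ABBCBCABCAABBCAABABBCBCAABABBC ⇒ AB·BC·BC·A·BC·A·AB·BC·A·AB·AB·BC·BC·A·AB·AB·BC·AB·BC·BC·A·BC·A·AB·AB·BC·AB·BC·BC·A
    A ↦ AB
    B ↦ BC
    C ↦ A

A->AB, B->BC, C->A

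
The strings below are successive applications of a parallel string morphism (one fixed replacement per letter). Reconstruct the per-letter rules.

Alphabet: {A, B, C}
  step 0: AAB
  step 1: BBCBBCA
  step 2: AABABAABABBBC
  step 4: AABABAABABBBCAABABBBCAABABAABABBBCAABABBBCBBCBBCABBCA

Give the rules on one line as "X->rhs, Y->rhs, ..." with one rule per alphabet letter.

  step 1 ⇒ step 2: BBCBBCA ⇒ A·A·BAB·A·A·BAB·BBC
    A ↦ BBC
    B ↦ A
    C ↦ BAB

A->BBC, B->A, C->BAB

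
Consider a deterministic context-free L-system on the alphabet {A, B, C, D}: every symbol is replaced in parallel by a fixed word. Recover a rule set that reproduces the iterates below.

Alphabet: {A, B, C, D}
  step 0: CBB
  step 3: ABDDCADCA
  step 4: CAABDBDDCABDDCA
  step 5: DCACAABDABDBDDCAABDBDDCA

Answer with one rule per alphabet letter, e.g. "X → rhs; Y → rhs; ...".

  step 4 ⇒ step 5: CAABDBDDCABDDCA ⇒ D·CA·CA·A·BD·A·BD·BD·D·CA·A·BD·BD·D·CA
    A ↦ CA
    B ↦ A
    C ↦ D
    D ↦ BD

A->CA, B->A, C->D, D->BD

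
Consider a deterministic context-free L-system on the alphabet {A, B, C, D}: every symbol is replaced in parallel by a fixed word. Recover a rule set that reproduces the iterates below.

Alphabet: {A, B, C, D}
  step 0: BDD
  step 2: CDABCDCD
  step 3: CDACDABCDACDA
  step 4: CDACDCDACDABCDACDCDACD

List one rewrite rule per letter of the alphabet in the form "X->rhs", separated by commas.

  step 3 ⇒ step 4: CDACDABCDACDA ⇒ CD·A·CD·CD·A·CD·AB·CD·A·CD·CD·A·CD
    A ↦ CD
    B ↦ AB
    C ↦ CD
    D ↦ A

A->CD, B->AB, C->CD, D->A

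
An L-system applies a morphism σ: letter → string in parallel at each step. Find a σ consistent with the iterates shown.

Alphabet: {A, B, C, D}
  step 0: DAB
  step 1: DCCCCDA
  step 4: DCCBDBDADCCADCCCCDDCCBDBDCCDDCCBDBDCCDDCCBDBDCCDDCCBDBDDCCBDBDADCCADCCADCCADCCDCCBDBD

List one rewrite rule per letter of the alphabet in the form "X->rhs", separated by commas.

A->CCD, B->A, C->BD, D->DCC

  step 0 ⇒ step 1: DAB ⇒ DCC·CCD·A
    A ↦ CCD
    B ↦ A
    D ↦ DCC
    C ↦ BD  (constrained at step 1)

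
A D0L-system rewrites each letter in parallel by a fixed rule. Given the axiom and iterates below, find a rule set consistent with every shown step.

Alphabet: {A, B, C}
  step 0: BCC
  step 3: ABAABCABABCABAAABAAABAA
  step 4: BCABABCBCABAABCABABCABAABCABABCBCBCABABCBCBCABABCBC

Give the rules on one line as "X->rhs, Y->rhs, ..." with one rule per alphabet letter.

  step 3 ⇒ step 4: ABAABCABABCABAAABAAABAA ⇒ BC·ABA·BC·BC·ABA·A·BC·ABA·BC·ABA·A·BC·ABA·BC·BC·BC·ABA·BC·BC·BC·ABA·BC·BC
    A ↦ BC
    B ↦ ABA
    C ↦ A

A->BC, B->ABA, C->A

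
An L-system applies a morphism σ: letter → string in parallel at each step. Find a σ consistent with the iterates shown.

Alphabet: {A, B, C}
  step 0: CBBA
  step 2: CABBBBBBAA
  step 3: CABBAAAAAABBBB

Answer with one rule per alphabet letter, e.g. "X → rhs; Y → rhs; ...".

  step 2 ⇒ step 3: CABBBBBBAA ⇒ CA·BB·A·A·A·A·A·A·BB·BB
    A ↦ BB
    B ↦ A
    C ↦ CA

A->BB, B->A, C->CA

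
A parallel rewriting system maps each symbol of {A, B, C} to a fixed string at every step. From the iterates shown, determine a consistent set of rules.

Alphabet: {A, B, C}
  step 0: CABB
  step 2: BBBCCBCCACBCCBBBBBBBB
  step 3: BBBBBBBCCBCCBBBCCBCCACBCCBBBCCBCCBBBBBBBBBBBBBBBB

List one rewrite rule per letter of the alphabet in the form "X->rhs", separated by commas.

A->AC, B->BB, C->BCC

  step 2 ⇒ step 3: BBBCCBCCACBCCBBBBBBBB ⇒ BB·BB·BB·BCC·BCC·BB·BCC·BCC·AC·BCC·BB·BCC·BCC·BB·BB·BB·BB·BB·BB·BB·BB
    A ↦ AC
    B ↦ BB
    C ↦ BCC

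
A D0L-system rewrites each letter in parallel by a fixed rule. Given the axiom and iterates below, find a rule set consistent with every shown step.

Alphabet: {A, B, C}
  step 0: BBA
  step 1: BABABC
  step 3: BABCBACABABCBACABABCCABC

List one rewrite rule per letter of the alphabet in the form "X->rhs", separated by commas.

A->BC, B->BA, C->CA

  step 0 ⇒ step 1: BBA ⇒ BA·BA·BC
    A ↦ BC
    B ↦ BA
    C ↦ CA  (constrained at step 1)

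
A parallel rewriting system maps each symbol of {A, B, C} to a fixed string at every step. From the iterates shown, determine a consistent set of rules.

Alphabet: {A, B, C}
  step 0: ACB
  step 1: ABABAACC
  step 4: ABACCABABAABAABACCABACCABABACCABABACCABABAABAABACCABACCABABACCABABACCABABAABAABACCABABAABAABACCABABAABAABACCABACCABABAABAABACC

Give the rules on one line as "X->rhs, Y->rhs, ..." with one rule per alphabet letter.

A->AB, B->ACC, C->ABA

  step 0 ⇒ step 1: ACB ⇒ AB·ABA·ACC
    A ↦ AB
    B ↦ ACC
    C ↦ ABA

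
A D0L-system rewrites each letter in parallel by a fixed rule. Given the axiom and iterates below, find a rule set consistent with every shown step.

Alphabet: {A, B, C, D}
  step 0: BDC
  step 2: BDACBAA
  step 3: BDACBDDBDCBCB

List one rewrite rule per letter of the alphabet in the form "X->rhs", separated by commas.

  step 2 ⇒ step 3: BDACBAA ⇒ BD·A·CB·DD·BD·CB·CB
    A ↦ CB
    B ↦ BD
    C ↦ DD
    D ↦ A

A->CB, B->BD, C->DD, D->A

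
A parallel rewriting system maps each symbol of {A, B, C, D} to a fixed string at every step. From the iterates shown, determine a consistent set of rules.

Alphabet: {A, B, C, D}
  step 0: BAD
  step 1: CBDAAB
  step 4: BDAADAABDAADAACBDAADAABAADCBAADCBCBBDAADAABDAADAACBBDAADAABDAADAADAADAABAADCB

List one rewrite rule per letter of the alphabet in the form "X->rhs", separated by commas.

A->DAA, B->CB, C->AAD, D->B

  step 0 ⇒ step 1: BAD ⇒ CB·DAA·B
    A ↦ DAA
    B ↦ CB
    D ↦ B
    C ↦ AAD  (constrained at step 1)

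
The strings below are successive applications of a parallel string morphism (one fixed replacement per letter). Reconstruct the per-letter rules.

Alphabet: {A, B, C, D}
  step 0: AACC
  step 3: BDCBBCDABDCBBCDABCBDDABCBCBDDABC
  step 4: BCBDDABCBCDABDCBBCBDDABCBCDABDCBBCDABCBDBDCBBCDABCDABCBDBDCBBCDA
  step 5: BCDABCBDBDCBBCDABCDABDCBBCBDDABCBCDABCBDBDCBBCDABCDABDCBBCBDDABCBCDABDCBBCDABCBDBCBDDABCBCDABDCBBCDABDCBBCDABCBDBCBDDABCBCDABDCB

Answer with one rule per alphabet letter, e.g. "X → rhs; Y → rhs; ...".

A->CB, B->BC, C->DA, D->BD

  step 4 ⇒ step 5: BCBDDABCBCDABDCBBCBDDABCBCDABDCBBCDABCBDBDCBBCDABCDABCBDBDCBBCDA ⇒ BC·DA·BC·BD·BD·CB·BC·DA·BC·DA·BD·CB·BC·BD·DA·BC·BC·DA·BC·BD·BD·CB·BC·DA·BC·DA·BD·CB·BC·BD·DA·BC·BC·DA·BD·CB·BC·DA·BC·BD·BC·BD·DA·BC·BC·DA·BD·CB·BC·DA·BD·CB·BC·DA·BC·BD·BC·BD·DA·BC·BC·DA·BD·CB
    A ↦ CB
    B ↦ BC
    C ↦ DA
    D ↦ BD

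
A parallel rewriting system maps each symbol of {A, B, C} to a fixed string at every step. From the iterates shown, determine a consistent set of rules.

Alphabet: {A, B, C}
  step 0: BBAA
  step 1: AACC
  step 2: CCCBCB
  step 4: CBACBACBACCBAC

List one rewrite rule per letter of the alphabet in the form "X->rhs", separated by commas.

A->C, B->A, C->CB

  step 1 ⇒ step 2: AACC ⇒ C·C·CB·CB
    A ↦ C
    C ↦ CB
  step 0 ⇒ step 1: BBAA ⇒ A·A·C·C
    B ↦ A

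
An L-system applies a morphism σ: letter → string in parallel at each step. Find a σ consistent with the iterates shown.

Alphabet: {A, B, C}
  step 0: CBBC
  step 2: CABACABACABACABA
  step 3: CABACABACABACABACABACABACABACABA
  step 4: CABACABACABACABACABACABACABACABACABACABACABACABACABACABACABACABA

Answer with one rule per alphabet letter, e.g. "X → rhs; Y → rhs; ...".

A->BA, B->CA, C->CA

  step 3 ⇒ step 4: CABACABACABACABACABACABACABACABA ⇒ CA·BA·CA·BA·CA·BA·CA·BA·CA·BA·CA·BA·CA·BA·CA·BA·CA·BA·CA·BA·CA·BA·CA·BA·CA·BA·CA·BA·CA·BA·CA·BA
    A ↦ BA
    B ↦ CA
    C ↦ CA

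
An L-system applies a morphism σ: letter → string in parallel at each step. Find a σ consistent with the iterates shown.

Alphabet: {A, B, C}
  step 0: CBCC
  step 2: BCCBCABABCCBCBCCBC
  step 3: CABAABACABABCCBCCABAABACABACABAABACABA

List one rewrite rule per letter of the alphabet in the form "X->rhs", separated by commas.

A->BC, B->C, C->ABA

  step 2 ⇒ step 3: BCCBCABABCCBCBCCBC ⇒ C·ABA·ABA·C·ABA·BC·C·BC·C·ABA·ABA·C·ABA·C·ABA·ABA·C·ABA
    A ↦ BC
    B ↦ C
    C ↦ ABA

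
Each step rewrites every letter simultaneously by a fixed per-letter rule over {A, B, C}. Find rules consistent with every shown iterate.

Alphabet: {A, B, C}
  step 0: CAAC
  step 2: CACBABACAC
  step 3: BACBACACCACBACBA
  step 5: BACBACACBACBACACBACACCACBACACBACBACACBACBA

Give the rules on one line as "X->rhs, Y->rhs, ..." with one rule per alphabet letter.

  step 2 ⇒ step 3: CACBABACAC ⇒ BA·C·BA·CA·C·CA·C·BA·C·BA
    A ↦ C
    B ↦ CA
    C ↦ BA

A->C, B->CA, C->BA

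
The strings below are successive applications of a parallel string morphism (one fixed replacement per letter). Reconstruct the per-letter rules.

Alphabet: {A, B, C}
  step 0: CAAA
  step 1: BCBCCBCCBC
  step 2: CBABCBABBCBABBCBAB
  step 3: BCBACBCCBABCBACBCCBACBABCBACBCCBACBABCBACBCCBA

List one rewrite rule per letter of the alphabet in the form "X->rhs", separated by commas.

A->CBC, B->CBA, C->B

  step 2 ⇒ step 3: CBABCBABBCBABBCBAB ⇒ B·CBA·CBC·CBA·B·CBA·CBC·CBA·CBA·B·CBA·CBC·CBA·CBA·B·CBA·CBC·CBA
    A ↦ CBC
    B ↦ CBA
    C ↦ B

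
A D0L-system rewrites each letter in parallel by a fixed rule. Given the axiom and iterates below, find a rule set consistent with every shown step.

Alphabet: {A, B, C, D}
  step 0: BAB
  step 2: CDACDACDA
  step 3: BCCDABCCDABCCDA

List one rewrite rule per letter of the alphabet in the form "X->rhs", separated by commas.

  step 2 ⇒ step 3: CDACDACDA ⇒ BC·C·DA·BC·C·DA·BC·C·DA
    A ↦ DA
    C ↦ BC
    D ↦ C
    B ↦ DA  (constrained at step 0)

A->DA, B->DA, C->BC, D->C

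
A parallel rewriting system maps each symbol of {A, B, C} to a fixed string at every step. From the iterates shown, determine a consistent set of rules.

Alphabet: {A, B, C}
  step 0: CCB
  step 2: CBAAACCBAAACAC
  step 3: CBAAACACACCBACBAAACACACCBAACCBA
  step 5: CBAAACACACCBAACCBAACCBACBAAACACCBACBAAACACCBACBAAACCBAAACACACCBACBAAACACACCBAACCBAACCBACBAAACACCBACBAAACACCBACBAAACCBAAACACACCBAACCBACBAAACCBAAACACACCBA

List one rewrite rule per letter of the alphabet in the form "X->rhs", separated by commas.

A->AC, B->A, C->CBA

  step 2 ⇒ step 3: CBAAACCBAAACAC ⇒ CBA·A·AC·AC·AC·CBA·CBA·A·AC·AC·AC·CBA·AC·CBA
    A ↦ AC
    B ↦ A
    C ↦ CBA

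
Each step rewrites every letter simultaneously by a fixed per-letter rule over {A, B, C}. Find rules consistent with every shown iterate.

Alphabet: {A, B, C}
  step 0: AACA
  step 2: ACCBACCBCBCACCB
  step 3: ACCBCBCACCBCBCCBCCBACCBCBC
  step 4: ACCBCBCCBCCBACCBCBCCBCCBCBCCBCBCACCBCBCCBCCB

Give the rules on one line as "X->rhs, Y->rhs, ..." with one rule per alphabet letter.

A->AC, B->C, C->CB

  step 3 ⇒ step 4: ACCBCBCACCBCBCCBCCBACCBCBC ⇒ AC·CB·CB·C·CB·C·CB·AC·CB·CB·C·CB·C·CB·CB·C·CB·CB·C·AC·CB·CB·C·CB·C·CB
    A ↦ AC
    B ↦ C
    C ↦ CB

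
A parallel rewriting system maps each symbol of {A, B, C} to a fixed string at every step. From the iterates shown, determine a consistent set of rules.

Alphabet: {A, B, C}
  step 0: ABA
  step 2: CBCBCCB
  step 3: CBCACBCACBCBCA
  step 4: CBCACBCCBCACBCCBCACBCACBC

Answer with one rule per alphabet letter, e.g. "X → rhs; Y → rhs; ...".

  step 3 ⇒ step 4: CBCACBCACBCBCA ⇒ CB·CA·CB·C·CB·CA·CB·C·CB·CA·CB·CA·CB·C
    A ↦ C
    B ↦ CA
    C ↦ CB

A->C, B->CA, C->CB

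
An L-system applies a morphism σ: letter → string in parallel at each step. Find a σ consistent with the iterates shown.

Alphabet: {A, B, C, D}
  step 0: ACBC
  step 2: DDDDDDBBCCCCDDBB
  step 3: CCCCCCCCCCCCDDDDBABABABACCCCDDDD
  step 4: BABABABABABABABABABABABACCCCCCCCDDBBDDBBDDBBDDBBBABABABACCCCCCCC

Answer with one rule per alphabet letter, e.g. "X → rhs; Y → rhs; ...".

A->BB, B->DD, C->BA, D->CC

  step 3 ⇒ step 4: CCCCCCCCCCCCDDDDBABABABACCCCDDDD ⇒ BA·BA·BA·BA·BA·BA·BA·BA·BA·BA·BA·BA·CC·CC·CC·CC·DD·BB·DD·BB·DD·BB·DD·BB·BA·BA·BA·BA·CC·CC·CC·CC
    A ↦ BB
    B ↦ DD
    C ↦ BA
    D ↦ CC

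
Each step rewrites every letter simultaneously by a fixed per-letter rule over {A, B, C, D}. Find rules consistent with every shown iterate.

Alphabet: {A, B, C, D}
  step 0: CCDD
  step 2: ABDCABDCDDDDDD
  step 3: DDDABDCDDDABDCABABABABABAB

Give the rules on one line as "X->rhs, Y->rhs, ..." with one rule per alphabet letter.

A->D, B->DD, C->DC, D->AB

  step 2 ⇒ step 3: ABDCABDCDDDDDD ⇒ D·DD·AB·DC·D·DD·AB·DC·AB·AB·AB·AB·AB·AB
    A ↦ D
    B ↦ DD
    C ↦ DC
    D ↦ AB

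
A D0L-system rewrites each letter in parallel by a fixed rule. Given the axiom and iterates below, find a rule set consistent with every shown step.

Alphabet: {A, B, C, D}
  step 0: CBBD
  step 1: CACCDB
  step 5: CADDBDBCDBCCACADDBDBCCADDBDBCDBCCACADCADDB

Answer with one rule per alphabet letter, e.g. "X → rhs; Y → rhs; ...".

  step 0 ⇒ step 1: CBBD ⇒ CA·C·C·DB
    B ↦ C
    C ↦ CA
    D ↦ DB
    A ↦ D  (constrained at step 1)

A->D, B->C, C->CA, D->DB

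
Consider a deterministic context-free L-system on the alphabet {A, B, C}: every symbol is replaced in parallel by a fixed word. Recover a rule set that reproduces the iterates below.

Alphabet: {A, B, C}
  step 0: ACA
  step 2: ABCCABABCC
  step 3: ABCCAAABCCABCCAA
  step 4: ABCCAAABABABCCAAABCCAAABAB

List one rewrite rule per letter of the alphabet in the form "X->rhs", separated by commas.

A->AB, B->CC, C->A

  step 3 ⇒ step 4: ABCCAAABCCABCCAA ⇒ AB·CC·A·A·AB·AB·AB·CC·A·A·AB·CC·A·A·AB·AB
    A ↦ AB
    B ↦ CC
    C ↦ A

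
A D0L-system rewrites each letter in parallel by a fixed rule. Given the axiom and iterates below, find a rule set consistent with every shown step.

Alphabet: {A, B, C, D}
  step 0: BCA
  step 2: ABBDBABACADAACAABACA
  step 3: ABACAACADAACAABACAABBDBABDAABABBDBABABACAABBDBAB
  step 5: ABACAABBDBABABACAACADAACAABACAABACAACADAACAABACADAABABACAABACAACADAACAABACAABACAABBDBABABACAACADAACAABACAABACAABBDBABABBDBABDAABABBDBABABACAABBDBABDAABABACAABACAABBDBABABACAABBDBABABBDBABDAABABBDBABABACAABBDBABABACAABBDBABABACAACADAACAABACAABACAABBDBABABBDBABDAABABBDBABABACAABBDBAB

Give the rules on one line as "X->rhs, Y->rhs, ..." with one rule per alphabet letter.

  step 2 ⇒ step 3: ABBDBABACADAACAABACA ⇒ AB·ACA·ACA·DA·ACA·AB·ACA·AB·BDB·AB·DA·AB·AB·BDB·AB·AB·ACA·AB·BDB·AB
    A ↦ AB
    B ↦ ACA
    C ↦ BDB
    D ↦ DA

A->AB, B->ACA, C->BDB, D->DA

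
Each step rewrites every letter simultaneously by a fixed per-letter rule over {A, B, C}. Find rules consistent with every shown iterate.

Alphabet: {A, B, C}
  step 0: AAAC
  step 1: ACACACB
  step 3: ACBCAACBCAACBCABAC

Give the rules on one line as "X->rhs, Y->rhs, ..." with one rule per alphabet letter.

A->AC, B->CA, C->B

  step 0 ⇒ step 1: AAAC ⇒ AC·AC·AC·B
    A ↦ AC
    C ↦ B
    B ↦ CA  (constrained at step 1)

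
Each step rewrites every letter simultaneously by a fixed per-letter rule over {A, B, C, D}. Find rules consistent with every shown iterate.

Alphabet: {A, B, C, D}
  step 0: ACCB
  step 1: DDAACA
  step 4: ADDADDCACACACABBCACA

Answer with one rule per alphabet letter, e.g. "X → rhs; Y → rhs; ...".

  step 0 ⇒ step 1: ACCB ⇒ DD·A·A·CA
    A ↦ DD
    B ↦ CA
    C ↦ A
    D ↦ B  (constrained at step 1)

A->DD, B->CA, C->A, D->B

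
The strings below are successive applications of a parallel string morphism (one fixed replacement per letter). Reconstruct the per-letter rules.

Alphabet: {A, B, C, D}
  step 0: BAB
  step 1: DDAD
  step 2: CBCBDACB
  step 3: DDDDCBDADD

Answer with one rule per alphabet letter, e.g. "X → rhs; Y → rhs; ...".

  step 2 ⇒ step 3: CBCBDACB ⇒ D·D·D·D·CB·DA·D·D
    A ↦ DA
    B ↦ D
    C ↦ D
    D ↦ CB

A->DA, B->D, C->D, D->CB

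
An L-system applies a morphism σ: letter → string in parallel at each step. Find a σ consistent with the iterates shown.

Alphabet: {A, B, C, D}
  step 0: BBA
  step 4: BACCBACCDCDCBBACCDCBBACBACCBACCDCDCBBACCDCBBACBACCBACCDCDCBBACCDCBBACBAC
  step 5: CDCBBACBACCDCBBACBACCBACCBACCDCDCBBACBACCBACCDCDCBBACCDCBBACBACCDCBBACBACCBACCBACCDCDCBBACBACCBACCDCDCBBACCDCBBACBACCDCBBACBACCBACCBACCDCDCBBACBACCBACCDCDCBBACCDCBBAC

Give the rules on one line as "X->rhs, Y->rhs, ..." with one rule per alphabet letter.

A->CB, B->CD, C->BAC, D->C

  step 4 ⇒ step 5: BACCBACCDCDCBBACCDCBBACBACCBACCDCDCBBACCDCBBACBACCBACCDCDCBBACCDCBBACBAC ⇒ CD·CB·BAC·BAC·CD·CB·BAC·BAC·C·BAC·C·BAC·CD·CD·CB·BAC·BAC·C·BAC·CD·CD·CB·BAC·CD·CB·BAC·BAC·CD·CB·BAC·BAC·C·BAC·C·BAC·CD·CD·CB·BAC·BAC·C·BAC·CD·CD·CB·BAC·CD·CB·BAC·BAC·CD·CB·BAC·BAC·C·BAC·C·BAC·CD·CD·CB·BAC·BAC·C·BAC·CD·CD·CB·BAC·CD·CB·BAC
    A ↦ CB
    B ↦ CD
    C ↦ BAC
    D ↦ C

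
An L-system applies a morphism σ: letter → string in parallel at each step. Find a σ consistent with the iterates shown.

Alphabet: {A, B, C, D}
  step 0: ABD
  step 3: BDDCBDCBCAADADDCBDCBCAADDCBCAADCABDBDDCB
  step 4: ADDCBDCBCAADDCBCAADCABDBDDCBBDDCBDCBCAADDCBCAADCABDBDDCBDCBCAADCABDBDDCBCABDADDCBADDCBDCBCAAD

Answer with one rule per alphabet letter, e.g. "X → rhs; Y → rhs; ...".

  step 3 ⇒ step 4: BDDCBDCBCAADADDCBDCBCAADDCBCAADCABDBDDCB ⇒ AD·DCB·DCB·CA·AD·DCB·CA·AD·CA·BD·BD·DCB·BD·DCB·DCB·CA·AD·DCB·CA·AD·CA·BD·BD·DCB·DCB·CA·AD·CA·BD·BD·DCB·CA·BD·AD·DCB·AD·DCB·DCB·CA·AD
    A ↦ BD
    B ↦ AD
    C ↦ CA
    D ↦ DCB

A->BD, B->AD, C->CA, D->DCB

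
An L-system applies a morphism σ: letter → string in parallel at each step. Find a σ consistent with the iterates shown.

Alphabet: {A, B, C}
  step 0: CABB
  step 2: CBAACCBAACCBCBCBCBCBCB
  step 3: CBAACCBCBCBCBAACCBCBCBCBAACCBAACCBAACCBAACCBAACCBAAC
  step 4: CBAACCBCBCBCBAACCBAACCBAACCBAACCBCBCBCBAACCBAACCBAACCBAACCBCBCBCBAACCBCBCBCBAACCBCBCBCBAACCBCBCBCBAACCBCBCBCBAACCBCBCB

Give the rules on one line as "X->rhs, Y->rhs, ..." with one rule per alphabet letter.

A->CB, B->AAC, C->CB

  step 3 ⇒ step 4: CBAACCBCBCBCBAACCBCBCBCBAACCBAACCBAACCBAACCBAACCBAAC ⇒ CB·AAC·CB·CB·CB·CB·AAC·CB·AAC·CB·AAC·CB·AAC·CB·CB·CB·CB·AAC·CB·AAC·CB·AAC·CB·AAC·CB·CB·CB·CB·AAC·CB·CB·CB·CB·AAC·CB·CB·CB·CB·AAC·CB·CB·CB·CB·AAC·CB·CB·CB·CB·AAC·CB·CB·CB
    A ↦ CB
    B ↦ AAC
    C ↦ CB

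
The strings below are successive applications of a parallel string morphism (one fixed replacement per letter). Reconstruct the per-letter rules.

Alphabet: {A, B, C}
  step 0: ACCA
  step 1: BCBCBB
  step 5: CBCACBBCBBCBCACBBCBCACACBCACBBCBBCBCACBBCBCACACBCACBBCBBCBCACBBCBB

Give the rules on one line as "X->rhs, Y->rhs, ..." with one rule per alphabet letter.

  step 0 ⇒ step 1: ACCA ⇒ B·CB·CB·B
    A ↦ B
    C ↦ CB
    B ↦ CA  (constrained at step 1)

A->B, B->CA, C->CB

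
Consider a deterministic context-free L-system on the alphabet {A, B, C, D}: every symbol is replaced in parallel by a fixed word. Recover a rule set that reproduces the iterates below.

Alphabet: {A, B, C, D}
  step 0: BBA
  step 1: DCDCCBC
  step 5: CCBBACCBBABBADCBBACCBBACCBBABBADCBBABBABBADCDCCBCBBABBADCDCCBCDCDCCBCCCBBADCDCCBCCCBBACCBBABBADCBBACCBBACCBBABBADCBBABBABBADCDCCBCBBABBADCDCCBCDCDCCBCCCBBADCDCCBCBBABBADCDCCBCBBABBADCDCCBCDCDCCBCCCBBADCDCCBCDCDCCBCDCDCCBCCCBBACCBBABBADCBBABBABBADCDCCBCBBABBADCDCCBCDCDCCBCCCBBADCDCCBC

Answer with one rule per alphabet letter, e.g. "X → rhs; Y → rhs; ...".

A->CBC, B->DC, C->BBA, D->CC

  step 0 ⇒ step 1: BBA ⇒ DC·DC·CBC
    A ↦ CBC
    B ↦ DC
    C ↦ BBA  (constrained at step 1)
    D ↦ CC  (constrained at step 1)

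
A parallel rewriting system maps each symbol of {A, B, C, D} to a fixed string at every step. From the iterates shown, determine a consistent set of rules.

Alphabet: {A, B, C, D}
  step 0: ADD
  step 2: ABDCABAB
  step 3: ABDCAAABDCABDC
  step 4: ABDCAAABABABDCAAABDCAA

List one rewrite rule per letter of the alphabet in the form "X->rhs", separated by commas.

A->AB, B->DC, C->A, D->A

  step 3 ⇒ step 4: ABDCAAABDCABDC ⇒ AB·DC·A·A·AB·AB·AB·DC·A·A·AB·DC·A·A
    A ↦ AB
    B ↦ DC
    C ↦ A
    D ↦ A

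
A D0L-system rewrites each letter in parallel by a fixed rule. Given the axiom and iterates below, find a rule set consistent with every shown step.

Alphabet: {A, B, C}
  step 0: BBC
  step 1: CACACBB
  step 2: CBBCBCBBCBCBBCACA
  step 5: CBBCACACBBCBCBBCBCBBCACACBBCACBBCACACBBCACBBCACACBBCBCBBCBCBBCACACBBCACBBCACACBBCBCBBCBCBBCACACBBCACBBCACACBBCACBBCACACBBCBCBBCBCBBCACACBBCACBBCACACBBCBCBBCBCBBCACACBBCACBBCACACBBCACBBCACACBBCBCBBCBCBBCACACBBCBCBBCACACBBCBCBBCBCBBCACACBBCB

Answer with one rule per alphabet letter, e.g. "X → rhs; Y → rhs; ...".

  step 1 ⇒ step 2: CACACBB ⇒ CBB·CB·CBB·CB·CBB·CA·CA
    A ↦ CB
    B ↦ CA
    C ↦ CBB

A->CB, B->CA, C->CBB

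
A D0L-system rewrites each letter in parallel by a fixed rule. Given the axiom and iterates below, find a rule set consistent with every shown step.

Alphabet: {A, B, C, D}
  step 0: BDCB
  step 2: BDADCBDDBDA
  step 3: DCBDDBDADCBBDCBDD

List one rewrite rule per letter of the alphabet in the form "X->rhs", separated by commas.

  step 2 ⇒ step 3: BDADCBDDBDA ⇒ DC·B·DD·B·DA·DC·B·B·DC·B·DD
    A ↦ DD
    B ↦ DC
    C ↦ DA
    D ↦ B

A->DD, B->DC, C->DA, D->B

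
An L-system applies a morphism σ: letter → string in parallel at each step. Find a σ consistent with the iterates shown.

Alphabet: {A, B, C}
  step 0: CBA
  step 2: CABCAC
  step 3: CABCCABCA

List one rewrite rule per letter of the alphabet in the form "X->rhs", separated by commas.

  step 2 ⇒ step 3: CABCAC ⇒ CA·B·C·CA·B·CA
    A ↦ B
    B ↦ C
    C ↦ CA

A->B, B->C, C->CA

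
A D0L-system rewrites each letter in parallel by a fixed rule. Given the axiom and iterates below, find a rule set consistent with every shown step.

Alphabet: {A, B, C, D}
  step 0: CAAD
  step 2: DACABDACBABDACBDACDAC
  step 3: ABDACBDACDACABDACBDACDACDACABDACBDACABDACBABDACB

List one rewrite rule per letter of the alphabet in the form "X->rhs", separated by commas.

A->DAC, B->DAC, C->B, D->AB

  step 2 ⇒ step 3: DACABDACBABDACBDACDAC ⇒ AB·DAC·B·DAC·DAC·AB·DAC·B·DAC·DAC·DAC·AB·DAC·B·DAC·AB·DAC·B·AB·DAC·B
    A ↦ DAC
    B ↦ DAC
    C ↦ B
    D ↦ AB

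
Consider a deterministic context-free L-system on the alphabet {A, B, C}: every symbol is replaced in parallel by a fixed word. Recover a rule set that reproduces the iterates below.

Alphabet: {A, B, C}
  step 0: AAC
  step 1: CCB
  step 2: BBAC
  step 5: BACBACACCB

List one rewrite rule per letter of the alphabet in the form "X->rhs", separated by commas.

A->C, B->AC, C->B

  step 1 ⇒ step 2: CCB ⇒ B·B·AC
    B ↦ AC
    C ↦ B
  step 0 ⇒ step 1: AAC ⇒ C·C·B
    A ↦ C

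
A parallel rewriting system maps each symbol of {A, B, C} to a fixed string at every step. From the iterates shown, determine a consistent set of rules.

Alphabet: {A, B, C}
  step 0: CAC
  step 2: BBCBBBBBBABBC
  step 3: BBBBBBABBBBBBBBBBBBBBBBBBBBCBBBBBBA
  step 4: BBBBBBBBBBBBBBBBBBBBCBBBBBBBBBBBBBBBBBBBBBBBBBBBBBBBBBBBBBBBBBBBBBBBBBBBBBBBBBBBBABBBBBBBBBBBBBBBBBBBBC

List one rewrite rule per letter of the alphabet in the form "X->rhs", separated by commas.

  step 3 ⇒ step 4: BBBBBBABBBBBBBBBBBBBBBBBBBBCBBBBBBA ⇒ BBB·BBB·BBB·BBB·BBB·BBB·BBC·BBB·BBB·BBB·BBB·BBB·BBB·BBB·BBB·BBB·BBB·BBB·BBB·BBB·BBB·BBB·BBB·BBB·BBB·BBB·BBB·A·BBB·BBB·BBB·BBB·BBB·BBB·BBC
    A ↦ BBC
    B ↦ BBB
    C ↦ A

A->BBC, B->BBB, C->A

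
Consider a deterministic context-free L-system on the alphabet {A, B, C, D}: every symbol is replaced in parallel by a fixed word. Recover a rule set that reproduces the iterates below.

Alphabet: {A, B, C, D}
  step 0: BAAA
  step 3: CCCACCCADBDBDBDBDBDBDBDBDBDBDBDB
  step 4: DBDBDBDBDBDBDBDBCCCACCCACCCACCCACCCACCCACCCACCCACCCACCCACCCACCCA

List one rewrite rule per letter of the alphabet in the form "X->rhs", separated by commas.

  step 3 ⇒ step 4: CCCACCCADBDBDBDBDBDBDBDBDBDBDBDB ⇒ DB·DB·DB·DB·DB·DB·DB·DB·CC·CA·CC·CA·CC·CA·CC·CA·CC·CA·CC·CA·CC·CA·CC·CA·CC·CA·CC·CA·CC·CA·CC·CA
    A ↦ DB
    B ↦ CA
    C ↦ DB
    D ↦ CC

A->DB, B->CA, C->DB, D->CC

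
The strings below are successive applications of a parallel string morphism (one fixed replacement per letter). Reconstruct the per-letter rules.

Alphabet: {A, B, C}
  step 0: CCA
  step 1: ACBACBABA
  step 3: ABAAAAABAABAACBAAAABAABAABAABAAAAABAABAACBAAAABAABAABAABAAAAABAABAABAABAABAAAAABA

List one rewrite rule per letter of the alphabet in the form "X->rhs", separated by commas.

  step 0 ⇒ step 1: CCA ⇒ ACB·ACB·ABA
    A ↦ ABA
    C ↦ ACB
    B ↦ AAA  (constrained at step 1)

A->ABA, B->AAA, C->ACB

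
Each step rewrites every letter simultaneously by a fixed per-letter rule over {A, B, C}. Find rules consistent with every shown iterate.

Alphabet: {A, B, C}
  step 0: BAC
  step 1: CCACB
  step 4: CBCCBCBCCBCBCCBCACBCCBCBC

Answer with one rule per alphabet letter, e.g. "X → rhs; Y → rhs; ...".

  step 0 ⇒ step 1: BAC ⇒ C·CA·CB
    A ↦ CA
    B ↦ C
    C ↦ CB

A->CA, B->C, C->CB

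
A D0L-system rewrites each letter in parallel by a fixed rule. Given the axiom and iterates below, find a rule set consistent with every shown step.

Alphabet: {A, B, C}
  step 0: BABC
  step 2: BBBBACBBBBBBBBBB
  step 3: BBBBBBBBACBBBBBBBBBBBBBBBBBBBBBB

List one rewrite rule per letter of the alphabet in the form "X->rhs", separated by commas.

  step 2 ⇒ step 3: BBBBACBBBBBBBBBB ⇒ BB·BB·BB·BB·ACB·B·BB·BB·BB·BB·BB·BB·BB·BB·BB·BB
    A ↦ ACB
    B ↦ BB
    C ↦ B

A->ACB, B->BB, C->B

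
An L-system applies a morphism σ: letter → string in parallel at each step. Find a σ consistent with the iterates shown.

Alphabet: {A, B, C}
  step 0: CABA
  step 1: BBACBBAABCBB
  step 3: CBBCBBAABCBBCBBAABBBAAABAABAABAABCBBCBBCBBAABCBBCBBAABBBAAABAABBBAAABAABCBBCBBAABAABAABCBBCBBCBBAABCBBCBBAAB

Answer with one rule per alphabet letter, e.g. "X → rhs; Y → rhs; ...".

A->CBB, B->AAB, C->BBA

  step 0 ⇒ step 1: CABA ⇒ BBA·CBB·AAB·CBB
    A ↦ CBB
    B ↦ AAB
    C ↦ BBA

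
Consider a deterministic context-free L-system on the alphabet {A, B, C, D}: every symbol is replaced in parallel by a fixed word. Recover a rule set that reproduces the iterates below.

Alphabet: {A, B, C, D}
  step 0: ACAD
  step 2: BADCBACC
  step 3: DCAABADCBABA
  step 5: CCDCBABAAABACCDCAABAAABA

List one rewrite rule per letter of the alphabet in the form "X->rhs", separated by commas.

A->C, B->D, C->BA, D->AA

  step 2 ⇒ step 3: BADCBACC ⇒ D·C·AA·BA·D·C·BA·BA
    A ↦ C
    B ↦ D
    C ↦ BA
    D ↦ AA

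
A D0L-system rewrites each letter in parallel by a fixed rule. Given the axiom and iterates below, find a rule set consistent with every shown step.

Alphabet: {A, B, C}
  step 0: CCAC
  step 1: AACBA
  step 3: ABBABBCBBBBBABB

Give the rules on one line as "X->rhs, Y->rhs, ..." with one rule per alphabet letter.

  step 0 ⇒ step 1: CCAC ⇒ A·A·CB·A
    A ↦ CB
    C ↦ A
    B ↦ BB  (constrained at step 1)

A->CB, B->BB, C->A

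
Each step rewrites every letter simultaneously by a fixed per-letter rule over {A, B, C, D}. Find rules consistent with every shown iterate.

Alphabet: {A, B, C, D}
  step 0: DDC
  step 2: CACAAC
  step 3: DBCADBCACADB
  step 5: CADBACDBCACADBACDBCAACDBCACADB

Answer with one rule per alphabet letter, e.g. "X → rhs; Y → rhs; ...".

A->CA, B->C, C->DB, D->A

  step 2 ⇒ step 3: CACAAC ⇒ DB·CA·DB·CA·CA·DB
    A ↦ CA
    C ↦ DB
    B ↦ C  (constrained at step 3)
    D ↦ A  (constrained at step 0)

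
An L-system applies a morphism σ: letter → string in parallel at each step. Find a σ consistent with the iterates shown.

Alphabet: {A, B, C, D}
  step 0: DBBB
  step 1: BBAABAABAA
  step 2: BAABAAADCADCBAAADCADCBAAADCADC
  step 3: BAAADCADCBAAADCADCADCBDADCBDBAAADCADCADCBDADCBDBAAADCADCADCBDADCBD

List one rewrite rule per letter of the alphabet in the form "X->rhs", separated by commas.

A->ADC, B->BAA, C->D, D->B

  step 2 ⇒ step 3: BAABAAADCADCBAAADCADCBAAADCADC ⇒ BAA·ADC·ADC·BAA·ADC·ADC·ADC·B·D·ADC·B·D·BAA·ADC·ADC·ADC·B·D·ADC·B·D·BAA·ADC·ADC·ADC·B·D·ADC·B·D
    A ↦ ADC
    B ↦ BAA
    C ↦ D
    D ↦ B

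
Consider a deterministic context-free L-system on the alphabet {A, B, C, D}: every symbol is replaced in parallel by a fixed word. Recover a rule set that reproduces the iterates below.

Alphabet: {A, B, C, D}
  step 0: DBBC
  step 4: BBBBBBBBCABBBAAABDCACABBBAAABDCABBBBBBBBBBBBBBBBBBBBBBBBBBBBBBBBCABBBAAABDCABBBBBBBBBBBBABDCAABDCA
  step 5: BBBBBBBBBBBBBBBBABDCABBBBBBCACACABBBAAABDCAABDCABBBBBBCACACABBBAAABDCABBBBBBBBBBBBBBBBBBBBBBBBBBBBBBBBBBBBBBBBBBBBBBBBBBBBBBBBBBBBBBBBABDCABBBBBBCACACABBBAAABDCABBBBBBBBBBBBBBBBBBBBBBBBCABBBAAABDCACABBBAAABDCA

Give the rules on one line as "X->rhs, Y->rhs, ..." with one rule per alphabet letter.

  step 4 ⇒ step 5: BBBBBBBBCABBBAAABDCACABBBAAABDCABBBBBBBBBBBBBBBBBBBBBBBBBBBBBBBBCABBBAAABDCABBBBBBBBBBBBABDCAABDCA ⇒ BB·BB·BB·BB·BB·BB·BB·BB·ABD·CA·BB·BB·BB·CA·CA·CA·BB·BAA·ABD·CA·ABD·CA·BB·BB·BB·CA·CA·CA·BB·BAA·ABD·CA·BB·BB·BB·BB·BB·BB·BB·BB·BB·BB·BB·BB·BB·BB·BB·BB·BB·BB·BB·BB·BB·BB·BB·BB·BB·BB·BB·BB·BB·BB·BB·BB·ABD·CA·BB·BB·BB·CA·CA·CA·BB·BAA·ABD·CA·BB·BB·BB·BB·BB·BB·BB·BB·BB·BB·BB·BB·CA·BB·BAA·ABD·CA·CA·BB·BAA·ABD·CA
    A ↦ CA
    B ↦ BB
    C ↦ ABD
    D ↦ BAA

A->CA, B->BB, C->ABD, D->BAA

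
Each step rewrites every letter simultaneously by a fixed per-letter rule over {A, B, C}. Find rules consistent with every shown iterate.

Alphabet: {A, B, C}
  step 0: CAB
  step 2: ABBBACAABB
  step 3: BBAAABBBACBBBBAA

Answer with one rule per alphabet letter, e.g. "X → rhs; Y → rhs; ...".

  step 2 ⇒ step 3: ABBBACAABB ⇒ BB·A·A·A·BB·BAC·BB·BB·A·A
    A ↦ BB
    B ↦ A
    C ↦ BAC

A->BB, B->A, C->BAC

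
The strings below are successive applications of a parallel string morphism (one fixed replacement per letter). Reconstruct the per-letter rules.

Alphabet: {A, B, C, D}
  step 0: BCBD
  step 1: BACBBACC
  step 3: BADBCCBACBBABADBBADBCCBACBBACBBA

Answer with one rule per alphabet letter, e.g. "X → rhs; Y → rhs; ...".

A->DB, B->BA, C->CB, D->CC

  step 0 ⇒ step 1: BCBD ⇒ BA·CB·BA·CC
    B ↦ BA
    C ↦ CB
    D ↦ CC
    A ↦ DB  (constrained at step 1)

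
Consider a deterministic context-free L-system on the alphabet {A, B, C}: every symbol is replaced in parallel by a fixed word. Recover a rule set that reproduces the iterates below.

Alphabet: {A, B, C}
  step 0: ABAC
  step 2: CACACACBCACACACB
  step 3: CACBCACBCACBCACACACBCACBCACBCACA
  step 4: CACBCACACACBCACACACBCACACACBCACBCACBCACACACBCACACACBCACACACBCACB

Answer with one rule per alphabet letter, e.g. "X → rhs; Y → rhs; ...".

A->CB, B->CA, C->CA

  step 3 ⇒ step 4: CACBCACBCACBCACACACBCACBCACBCACA ⇒ CA·CB·CA·CA·CA·CB·CA·CA·CA·CB·CA·CA·CA·CB·CA·CB·CA·CB·CA·CA·CA·CB·CA·CA·CA·CB·CA·CA·CA·CB·CA·CB
    A ↦ CB
    B ↦ CA
    C ↦ CA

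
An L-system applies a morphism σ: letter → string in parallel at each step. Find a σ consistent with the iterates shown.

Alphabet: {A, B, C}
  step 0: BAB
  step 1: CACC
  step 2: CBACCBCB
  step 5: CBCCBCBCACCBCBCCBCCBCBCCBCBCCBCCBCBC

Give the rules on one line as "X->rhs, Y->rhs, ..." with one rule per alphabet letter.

A->AC, B->C, C->CB

  step 1 ⇒ step 2: CACC ⇒ CB·AC·CB·CB
    A ↦ AC
    C ↦ CB
  step 0 ⇒ step 1: BAB ⇒ C·AC·C
    B ↦ C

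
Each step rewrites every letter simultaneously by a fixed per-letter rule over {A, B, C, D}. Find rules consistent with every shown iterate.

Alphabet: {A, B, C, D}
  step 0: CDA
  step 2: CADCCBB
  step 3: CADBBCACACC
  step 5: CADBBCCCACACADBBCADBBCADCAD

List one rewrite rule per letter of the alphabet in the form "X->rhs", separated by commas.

A->D, B->C, C->CA, D->BB

  step 2 ⇒ step 3: CADCCBB ⇒ CA·D·BB·CA·CA·C·C
    A ↦ D
    B ↦ C
    C ↦ CA
    D ↦ BB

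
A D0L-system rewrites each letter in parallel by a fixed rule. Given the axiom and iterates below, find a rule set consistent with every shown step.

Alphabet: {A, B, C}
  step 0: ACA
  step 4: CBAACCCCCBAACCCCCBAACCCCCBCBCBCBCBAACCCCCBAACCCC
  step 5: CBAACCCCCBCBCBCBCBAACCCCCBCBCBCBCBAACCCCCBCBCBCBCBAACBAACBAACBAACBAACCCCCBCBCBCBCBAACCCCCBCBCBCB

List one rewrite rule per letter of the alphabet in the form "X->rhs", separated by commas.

  step 4 ⇒ step 5: CBAACCCCCBAACCCCCBAACCCCCBCBCBCBCBAACCCCCBAACCCC ⇒ CB·AA·CC·CC·CB·CB·CB·CB·CB·AA·CC·CC·CB·CB·CB·CB·CB·AA·CC·CC·CB·CB·CB·CB·CB·AA·CB·AA·CB·AA·CB·AA·CB·AA·CC·CC·CB·CB·CB·CB·CB·AA·CC·CC·CB·CB·CB·CB
    A ↦ CC
    B ↦ AA
    C ↦ CB

A->CC, B->AA, C->CB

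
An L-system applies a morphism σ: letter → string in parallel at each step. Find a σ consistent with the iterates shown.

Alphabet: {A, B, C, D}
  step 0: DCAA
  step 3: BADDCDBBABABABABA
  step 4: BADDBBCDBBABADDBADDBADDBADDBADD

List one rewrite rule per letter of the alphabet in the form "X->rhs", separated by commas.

A->DD, B->BA, C->CD, D->B

  step 3 ⇒ step 4: BADDCDBBABABABABA ⇒ BA·DD·B·B·CD·B·BA·BA·DD·BA·DD·BA·DD·BA·DD·BA·DD
    A ↦ DD
    B ↦ BA
    C ↦ CD
    D ↦ B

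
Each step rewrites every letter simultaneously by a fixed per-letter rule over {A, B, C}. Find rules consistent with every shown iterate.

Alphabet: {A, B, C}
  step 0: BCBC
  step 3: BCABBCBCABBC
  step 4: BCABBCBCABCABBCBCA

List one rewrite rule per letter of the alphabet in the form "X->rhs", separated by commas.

A->B, B->BC, C->A

  step 3 ⇒ step 4: BCABBCBCABBC ⇒ BC·A·B·BC·BC·A·BC·A·B·BC·BC·A
    A ↦ B
    B ↦ BC
    C ↦ A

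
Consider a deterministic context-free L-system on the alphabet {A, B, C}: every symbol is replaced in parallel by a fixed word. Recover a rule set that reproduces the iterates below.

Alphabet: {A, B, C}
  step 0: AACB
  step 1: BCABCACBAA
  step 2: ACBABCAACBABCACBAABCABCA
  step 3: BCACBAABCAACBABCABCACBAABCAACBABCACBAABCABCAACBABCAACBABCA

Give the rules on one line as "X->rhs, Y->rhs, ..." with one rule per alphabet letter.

A->BCA, B->A, C->CBA

  step 2 ⇒ step 3: ACBABCAACBABCACBAABCABCA ⇒ BCA·CBA·A·BCA·A·CBA·BCA·BCA·CBA·A·BCA·A·CBA·BCA·CBA·A·BCA·BCA·A·CBA·BCA·A·CBA·BCA
    A ↦ BCA
    B ↦ A
    C ↦ CBA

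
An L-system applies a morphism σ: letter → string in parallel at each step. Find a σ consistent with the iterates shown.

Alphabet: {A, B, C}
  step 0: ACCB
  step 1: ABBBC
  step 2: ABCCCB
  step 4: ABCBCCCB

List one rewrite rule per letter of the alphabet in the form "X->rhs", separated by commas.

  step 1 ⇒ step 2: ABBBC ⇒ AB·C·C·C·B
    A ↦ AB
    B ↦ C
    C ↦ B

A->AB, B->C, C->B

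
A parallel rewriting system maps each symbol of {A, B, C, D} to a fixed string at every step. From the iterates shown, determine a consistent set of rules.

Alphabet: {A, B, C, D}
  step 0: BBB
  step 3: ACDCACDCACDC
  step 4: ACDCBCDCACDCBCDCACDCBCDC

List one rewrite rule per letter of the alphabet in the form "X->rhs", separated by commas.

  step 3 ⇒ step 4: ACDCACDCACDC ⇒ AC·DC·BC·DC·AC·DC·BC·DC·AC·DC·BC·DC
    A ↦ AC
    C ↦ DC
    D ↦ BC
    B ↦ A  (constrained at step 0)

A->AC, B->A, C->DC, D->BC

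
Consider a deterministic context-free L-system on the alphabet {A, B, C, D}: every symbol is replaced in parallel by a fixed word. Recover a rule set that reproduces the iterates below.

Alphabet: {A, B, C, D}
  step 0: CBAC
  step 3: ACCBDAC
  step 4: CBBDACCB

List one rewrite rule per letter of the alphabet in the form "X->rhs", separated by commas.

  step 3 ⇒ step 4: ACCBDAC ⇒ C·B·B·D·AC·C·B
    A ↦ C
    B ↦ D
    C ↦ B
    D ↦ AC

A->C, B->D, C->B, D->AC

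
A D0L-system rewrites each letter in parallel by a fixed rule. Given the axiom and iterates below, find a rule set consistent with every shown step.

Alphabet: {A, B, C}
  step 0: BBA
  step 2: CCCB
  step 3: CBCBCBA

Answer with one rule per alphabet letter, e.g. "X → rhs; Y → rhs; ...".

  step 2 ⇒ step 3: CCCB ⇒ CB·CB·CB·A
    B ↦ A
    C ↦ CB
    A ↦ C  (constrained at step 0)

A->C, B->A, C->CB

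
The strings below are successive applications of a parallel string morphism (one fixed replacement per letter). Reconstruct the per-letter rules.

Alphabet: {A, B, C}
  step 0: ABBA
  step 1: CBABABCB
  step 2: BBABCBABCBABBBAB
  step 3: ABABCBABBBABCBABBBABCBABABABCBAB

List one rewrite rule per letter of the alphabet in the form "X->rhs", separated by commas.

  step 2 ⇒ step 3: BBABCBABCBABBBAB ⇒ AB·AB·CB·AB·BB·AB·CB·AB·BB·AB·CB·AB·AB·AB·CB·AB
    A ↦ CB
    B ↦ AB
    C ↦ BB

A->CB, B->AB, C->BB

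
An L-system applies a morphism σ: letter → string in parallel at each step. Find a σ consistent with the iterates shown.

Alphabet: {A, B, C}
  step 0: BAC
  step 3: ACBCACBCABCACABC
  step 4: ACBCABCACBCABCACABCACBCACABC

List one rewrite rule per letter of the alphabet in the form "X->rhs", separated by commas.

A->AC, B->A, C->BC

  step 3 ⇒ step 4: ACBCACBCABCACABC ⇒ AC·BC·A·BC·AC·BC·A·BC·AC·A·BC·AC·BC·AC·A·BC
    A ↦ AC
    B ↦ A
    C ↦ BC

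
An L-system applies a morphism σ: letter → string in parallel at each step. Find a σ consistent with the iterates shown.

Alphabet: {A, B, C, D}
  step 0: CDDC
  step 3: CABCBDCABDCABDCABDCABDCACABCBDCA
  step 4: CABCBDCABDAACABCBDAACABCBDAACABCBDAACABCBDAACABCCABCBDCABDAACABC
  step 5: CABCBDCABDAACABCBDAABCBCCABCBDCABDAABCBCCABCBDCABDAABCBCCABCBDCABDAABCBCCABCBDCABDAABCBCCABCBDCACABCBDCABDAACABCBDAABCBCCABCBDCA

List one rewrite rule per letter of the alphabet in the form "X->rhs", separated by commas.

  step 4 ⇒ step 5: CABCBDCABDAACABCBDAACABCBDAACABCBDAACABCBDAACABCCABCBDCABDAACABC ⇒ CA·BC·BD·CA·BD·AA·CA·BC·BD·AA·BC·BC·CA·BC·BD·CA·BD·AA·BC·BC·CA·BC·BD·CA·BD·AA·BC·BC·CA·BC·BD·CA·BD·AA·BC·BC·CA·BC·BD·CA·BD·AA·BC·BC·CA·BC·BD·CA·CA·BC·BD·CA·BD·AA·CA·BC·BD·AA·BC·BC·CA·BC·BD·CA
    A ↦ BC
    B ↦ BD
    C ↦ CA
    D ↦ AA

A->BC, B->BD, C->CA, D->AA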